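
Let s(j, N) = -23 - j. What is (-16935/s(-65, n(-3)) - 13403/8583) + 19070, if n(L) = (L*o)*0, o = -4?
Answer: 2242850663/120162 ≈ 18665.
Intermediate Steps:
n(L) = 0 (n(L) = (L*(-4))*0 = -4*L*0 = 0)
(-16935/s(-65, n(-3)) - 13403/8583) + 19070 = (-16935/(-23 - 1*(-65)) - 13403/8583) + 19070 = (-16935/(-23 + 65) - 13403*1/8583) + 19070 = (-16935/42 - 13403/8583) + 19070 = (-16935*1/42 - 13403/8583) + 19070 = (-5645/14 - 13403/8583) + 19070 = -48638677/120162 + 19070 = 2242850663/120162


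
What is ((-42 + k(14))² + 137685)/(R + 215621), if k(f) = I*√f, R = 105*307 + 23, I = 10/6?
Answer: 1255391/2230911 - 140*√14/247879 ≈ 0.56061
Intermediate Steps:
I = 5/3 (I = 10*(⅙) = 5/3 ≈ 1.6667)
R = 32258 (R = 32235 + 23 = 32258)
k(f) = 5*√f/3
((-42 + k(14))² + 137685)/(R + 215621) = ((-42 + 5*√14/3)² + 137685)/(32258 + 215621) = (137685 + (-42 + 5*√14/3)²)/247879 = (137685 + (-42 + 5*√14/3)²)*(1/247879) = 137685/247879 + (-42 + 5*√14/3)²/247879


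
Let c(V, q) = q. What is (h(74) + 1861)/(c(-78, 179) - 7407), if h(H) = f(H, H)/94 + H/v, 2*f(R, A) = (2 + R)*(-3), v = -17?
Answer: -370623/1443793 ≈ -0.25670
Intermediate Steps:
f(R, A) = -3 - 3*R/2 (f(R, A) = ((2 + R)*(-3))/2 = (-6 - 3*R)/2 = -3 - 3*R/2)
h(H) = -3/94 - 239*H/3196 (h(H) = (-3 - 3*H/2)/94 + H/(-17) = (-3 - 3*H/2)*(1/94) + H*(-1/17) = (-3/94 - 3*H/188) - H/17 = -3/94 - 239*H/3196)
(h(74) + 1861)/(c(-78, 179) - 7407) = ((-3/94 - 239/3196*74) + 1861)/(179 - 7407) = ((-3/94 - 8843/1598) + 1861)/(-7228) = (-4447/799 + 1861)*(-1/7228) = (1482492/799)*(-1/7228) = -370623/1443793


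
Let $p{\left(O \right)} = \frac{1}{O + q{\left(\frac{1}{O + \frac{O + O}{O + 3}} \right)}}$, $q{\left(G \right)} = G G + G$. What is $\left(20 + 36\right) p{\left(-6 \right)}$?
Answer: $- \frac{224}{25} \approx -8.96$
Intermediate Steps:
$q{\left(G \right)} = G + G^{2}$ ($q{\left(G \right)} = G^{2} + G = G + G^{2}$)
$p{\left(O \right)} = \frac{1}{O + \frac{1 + \frac{1}{O + \frac{2 O}{3 + O}}}{O + \frac{2 O}{3 + O}}}$ ($p{\left(O \right)} = \frac{1}{O + \frac{1 + \frac{1}{O + \frac{O + O}{O + 3}}}{O + \frac{O + O}{O + 3}}} = \frac{1}{O + \frac{1 + \frac{1}{O + \frac{2 O}{3 + O}}}{O + \frac{2 O}{3 + O}}}$)
$\left(20 + 36\right) p{\left(-6 \right)} = \left(20 + 36\right) \frac{\left(-6\right)^{2} \left(5 - 6\right)^{2}}{\left(-6\right)^{3} \left(5 - 6\right)^{2} + \left(3 - 6\right) \left(3 - 6 - 6 \left(5 - 6\right)\right)} = 56 \frac{36 \left(-1\right)^{2}}{- 216 \left(-1\right)^{2} - 3 \left(3 - 6 - -6\right)} = 56 \cdot 36 \cdot 1 \frac{1}{\left(-216\right) 1 - 3 \left(3 - 6 + 6\right)} = 56 \cdot 36 \cdot 1 \frac{1}{-216 - 9} = 56 \cdot 36 \cdot 1 \frac{1}{-225} = 56 \cdot 36 \cdot 1 \left(- \frac{1}{225}\right) = 56 \left(- \frac{4}{25}\right) = - \frac{224}{25}$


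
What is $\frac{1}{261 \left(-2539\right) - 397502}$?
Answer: $- \frac{1}{1060181} \approx -9.4324 \cdot 10^{-7}$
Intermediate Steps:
$\frac{1}{261 \left(-2539\right) - 397502} = \frac{1}{-662679 - 397502} = \frac{1}{-1060181} = - \frac{1}{1060181}$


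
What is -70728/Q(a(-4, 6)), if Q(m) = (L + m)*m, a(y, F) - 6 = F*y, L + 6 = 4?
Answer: -2947/15 ≈ -196.47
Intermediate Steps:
L = -2 (L = -6 + 4 = -2)
a(y, F) = 6 + F*y
Q(m) = m*(-2 + m) (Q(m) = (-2 + m)*m = m*(-2 + m))
-70728/Q(a(-4, 6)) = -70728*1/((-2 + (6 + 6*(-4)))*(6 + 6*(-4))) = -70728*1/((-2 + (6 - 24))*(6 - 24)) = -70728*(-1/(18*(-2 - 18))) = -70728/((-18*(-20))) = -70728/360 = -70728*1/360 = -2947/15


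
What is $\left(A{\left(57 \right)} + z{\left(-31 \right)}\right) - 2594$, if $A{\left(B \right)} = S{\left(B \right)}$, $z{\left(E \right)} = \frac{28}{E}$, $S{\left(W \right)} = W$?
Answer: $- \frac{78675}{31} \approx -2537.9$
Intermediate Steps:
$A{\left(B \right)} = B$
$\left(A{\left(57 \right)} + z{\left(-31 \right)}\right) - 2594 = \left(57 + \frac{28}{-31}\right) - 2594 = \left(57 + 28 \left(- \frac{1}{31}\right)\right) - 2594 = \left(57 - \frac{28}{31}\right) - 2594 = \frac{1739}{31} - 2594 = - \frac{78675}{31}$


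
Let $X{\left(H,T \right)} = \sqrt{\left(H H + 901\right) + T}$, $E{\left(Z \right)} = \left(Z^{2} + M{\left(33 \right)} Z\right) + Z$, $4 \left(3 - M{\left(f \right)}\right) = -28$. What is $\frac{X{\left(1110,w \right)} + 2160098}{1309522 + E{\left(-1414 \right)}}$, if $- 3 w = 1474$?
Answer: $\frac{1080049}{1646682} + \frac{\sqrt{11092587}}{9880092} \approx 0.65623$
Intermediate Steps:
$M{\left(f \right)} = 10$ ($M{\left(f \right)} = 3 - -7 = 3 + 7 = 10$)
$w = - \frac{1474}{3}$ ($w = \left(- \frac{1}{3}\right) 1474 = - \frac{1474}{3} \approx -491.33$)
$E{\left(Z \right)} = Z^{2} + 11 Z$ ($E{\left(Z \right)} = \left(Z^{2} + 10 Z\right) + Z = Z^{2} + 11 Z$)
$X{\left(H,T \right)} = \sqrt{901 + T + H^{2}}$ ($X{\left(H,T \right)} = \sqrt{\left(H^{2} + 901\right) + T} = \sqrt{\left(901 + H^{2}\right) + T} = \sqrt{901 + T + H^{2}}$)
$\frac{X{\left(1110,w \right)} + 2160098}{1309522 + E{\left(-1414 \right)}} = \frac{\sqrt{901 - \frac{1474}{3} + 1110^{2}} + 2160098}{1309522 - 1414 \left(11 - 1414\right)} = \frac{\sqrt{901 - \frac{1474}{3} + 1232100} + 2160098}{1309522 - -1983842} = \frac{\sqrt{\frac{3697529}{3}} + 2160098}{1309522 + 1983842} = \frac{\frac{\sqrt{11092587}}{3} + 2160098}{3293364} = \left(2160098 + \frac{\sqrt{11092587}}{3}\right) \frac{1}{3293364} = \frac{1080049}{1646682} + \frac{\sqrt{11092587}}{9880092}$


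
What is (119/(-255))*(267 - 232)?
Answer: -49/3 ≈ -16.333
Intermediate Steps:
(119/(-255))*(267 - 232) = (119*(-1/255))*35 = -7/15*35 = -49/3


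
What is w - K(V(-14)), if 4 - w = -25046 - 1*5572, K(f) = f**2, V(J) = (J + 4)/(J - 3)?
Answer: 8849658/289 ≈ 30622.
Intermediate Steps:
V(J) = (4 + J)/(-3 + J)
w = 30622 (w = 4 - (-25046 - 1*5572) = 4 - (-25046 - 5572) = 4 - 1*(-30618) = 4 + 30618 = 30622)
w - K(V(-14)) = 30622 - ((4 - 14)/(-3 - 14))**2 = 30622 - (-10/(-17))**2 = 30622 - (-1/17*(-10))**2 = 30622 - (10/17)**2 = 30622 - 1*100/289 = 30622 - 100/289 = 8849658/289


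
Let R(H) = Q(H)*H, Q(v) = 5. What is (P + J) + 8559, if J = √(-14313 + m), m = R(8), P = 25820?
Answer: 34379 + I*√14273 ≈ 34379.0 + 119.47*I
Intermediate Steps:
R(H) = 5*H
m = 40 (m = 5*8 = 40)
J = I*√14273 (J = √(-14313 + 40) = √(-14273) = I*√14273 ≈ 119.47*I)
(P + J) + 8559 = (25820 + I*√14273) + 8559 = 34379 + I*√14273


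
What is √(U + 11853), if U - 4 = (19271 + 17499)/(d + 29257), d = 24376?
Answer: √34108617040883/53633 ≈ 108.89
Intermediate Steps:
U = 251302/53633 (U = 4 + (19271 + 17499)/(24376 + 29257) = 4 + 36770/53633 = 251302/53633 ≈ 4.6856)
√(U + 11853) = √(251302/53633 + 11853) = √(635963251/53633) = √34108617040883/53633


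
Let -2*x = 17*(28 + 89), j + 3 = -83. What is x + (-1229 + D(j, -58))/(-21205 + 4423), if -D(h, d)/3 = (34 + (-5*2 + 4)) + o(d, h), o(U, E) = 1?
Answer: -16688383/16782 ≈ -994.42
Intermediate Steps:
j = -86 (j = -3 - 83 = -86)
D(h, d) = -87 (D(h, d) = -3*((34 + (-5*2 + 4)) + 1) = -3*((34 + (-10 + 4)) + 1) = -3*((34 - 6) + 1) = -3*(28 + 1) = -3*29 = -87)
x = -1989/2 (x = -17*(28 + 89)/2 = -17*117/2 = -½*1989 = -1989/2 ≈ -994.50)
x + (-1229 + D(j, -58))/(-21205 + 4423) = -1989/2 + (-1229 - 87)/(-21205 + 4423) = -1989/2 - 1316/(-16782) = -1989/2 - 1316*(-1/16782) = -1989/2 + 658/8391 = -16688383/16782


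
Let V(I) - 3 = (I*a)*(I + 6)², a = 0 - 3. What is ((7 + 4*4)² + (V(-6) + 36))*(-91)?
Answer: -51688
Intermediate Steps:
a = -3
V(I) = 3 - 3*I*(6 + I)² (V(I) = 3 + (I*(-3))*(I + 6)² = 3 + (-3*I)*(6 + I)² = 3 - 3*I*(6 + I)²)
((7 + 4*4)² + (V(-6) + 36))*(-91) = ((7 + 4*4)² + ((3 - 3*(-6)*(6 - 6)²) + 36))*(-91) = ((7 + 16)² + ((3 - 3*(-6)*0²) + 36))*(-91) = (23² + ((3 - 3*(-6)*0) + 36))*(-91) = (529 + ((3 + 0) + 36))*(-91) = (529 + (3 + 36))*(-91) = (529 + 39)*(-91) = 568*(-91) = -51688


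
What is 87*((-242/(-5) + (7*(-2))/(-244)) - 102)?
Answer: -2841507/610 ≈ -4658.2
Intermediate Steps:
87*((-242/(-5) + (7*(-2))/(-244)) - 102) = 87*((-242*(-⅕) - 14*(-1/244)) - 102) = 87*((242/5 + 7/122) - 102) = 87*(29559/610 - 102) = 87*(-32661/610) = -2841507/610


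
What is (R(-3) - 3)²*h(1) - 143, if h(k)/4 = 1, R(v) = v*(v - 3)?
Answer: 757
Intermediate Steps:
R(v) = v*(-3 + v)
h(k) = 4 (h(k) = 4*1 = 4)
(R(-3) - 3)²*h(1) - 143 = (-3*(-3 - 3) - 3)²*4 - 143 = (-3*(-6) - 3)²*4 - 143 = (18 - 3)²*4 - 143 = 15²*4 - 143 = 225*4 - 143 = 900 - 143 = 757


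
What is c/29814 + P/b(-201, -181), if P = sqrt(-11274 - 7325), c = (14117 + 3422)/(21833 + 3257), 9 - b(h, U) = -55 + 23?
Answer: 17539/748033260 + I*sqrt(18599)/41 ≈ 2.3447e-5 + 3.3263*I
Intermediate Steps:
b(h, U) = 41 (b(h, U) = 9 - (-55 + 23) = 9 - 1*(-32) = 9 + 32 = 41)
c = 17539/25090 ≈ 0.69904
P = I*sqrt(18599) (P = sqrt(-18599) = I*sqrt(18599) ≈ 136.38*I)
c/29814 + P/b(-201, -181) = (17539/25090)/29814 + (I*sqrt(18599))/41 = (17539/25090)*(1/29814) + (I*sqrt(18599))*(1/41) = 17539/748033260 + I*sqrt(18599)/41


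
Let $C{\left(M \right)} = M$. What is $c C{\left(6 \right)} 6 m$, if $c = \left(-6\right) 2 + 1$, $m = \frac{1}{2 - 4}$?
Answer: $198$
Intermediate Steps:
$m = - \frac{1}{2}$ ($m = \frac{1}{-2} = - \frac{1}{2} \approx -0.5$)
$c = -11$ ($c = -12 + 1 = -11$)
$c C{\left(6 \right)} 6 m = - 11 \cdot 6 \cdot 6 \left(- \frac{1}{2}\right) = - 11 \cdot 36 \left(- \frac{1}{2}\right) = \left(-11\right) \left(-18\right) = 198$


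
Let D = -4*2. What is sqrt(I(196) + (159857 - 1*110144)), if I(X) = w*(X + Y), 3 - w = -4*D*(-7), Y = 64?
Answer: sqrt(108733) ≈ 329.75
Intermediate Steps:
D = -8
w = 227 (w = 3 - (-4*(-8))*(-7) = 3 - 32*(-7) = 3 - 1*(-224) = 3 + 224 = 227)
I(X) = 14528 + 227*X (I(X) = 227*(X + 64) = 227*(64 + X) = 14528 + 227*X)
sqrt(I(196) + (159857 - 1*110144)) = sqrt((14528 + 227*196) + (159857 - 1*110144)) = sqrt((14528 + 44492) + (159857 - 110144)) = sqrt(59020 + 49713) = sqrt(108733)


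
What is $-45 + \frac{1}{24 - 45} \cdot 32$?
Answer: $- \frac{977}{21} \approx -46.524$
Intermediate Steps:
$-45 + \frac{1}{24 - 45} \cdot 32 = -45 + \frac{1}{-21} \cdot 32 = -45 - \frac{32}{21} = - \frac{977}{21}$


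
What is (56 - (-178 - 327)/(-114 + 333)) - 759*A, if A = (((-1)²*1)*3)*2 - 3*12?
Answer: 4999399/219 ≈ 22828.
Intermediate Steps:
A = -30 (A = ((1*1)*3)*2 - 36 = (1*3)*2 - 36 = 3*2 - 36 = 6 - 36 = -30)
(56 - (-178 - 327)/(-114 + 333)) - 759*A = (56 - (-178 - 327)/(-114 + 333)) - 759*(-30) = (56 - (-505)/219) + 22770 = (56 - 1*(-505/219)) + 22770 = (56 + 505/219) + 22770 = 12769/219 + 22770 = 4999399/219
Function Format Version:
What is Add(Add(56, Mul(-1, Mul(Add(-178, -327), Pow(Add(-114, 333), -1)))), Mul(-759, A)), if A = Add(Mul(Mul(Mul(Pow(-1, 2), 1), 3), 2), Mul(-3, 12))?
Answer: Rational(4999399, 219) ≈ 22828.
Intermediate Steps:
A = -30 (A = Add(Mul(Mul(Mul(1, 1), 3), 2), -36) = Add(Mul(Mul(1, 3), 2), -36) = Add(Mul(3, 2), -36) = Add(6, -36) = -30)
Add(Add(56, Mul(-1, Mul(Add(-178, -327), Pow(Add(-114, 333), -1)))), Mul(-759, A)) = Add(Add(56, Mul(-1, Mul(Add(-178, -327), Pow(Add(-114, 333), -1)))), Mul(-759, -30)) = Add(Add(56, Mul(-1, Mul(-505, Pow(219, -1)))), 22770) = Add(Add(56, Mul(-1, Mul(-505, Rational(1, 219)))), 22770) = Add(Add(56, Mul(-1, Rational(-505, 219))), 22770) = Add(Add(56, Rational(505, 219)), 22770) = Add(Rational(12769, 219), 22770) = Rational(4999399, 219)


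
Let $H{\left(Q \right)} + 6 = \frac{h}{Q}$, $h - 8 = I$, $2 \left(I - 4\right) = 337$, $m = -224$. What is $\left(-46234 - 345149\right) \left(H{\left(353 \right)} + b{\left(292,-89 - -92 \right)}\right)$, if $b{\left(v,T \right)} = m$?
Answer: $\frac{63411482277}{706} \approx 8.9818 \cdot 10^{7}$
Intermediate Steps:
$I = \frac{345}{2}$ ($I = 4 + \frac{1}{2} \cdot 337 = 4 + \frac{337}{2} = \frac{345}{2} \approx 172.5$)
$h = \frac{361}{2}$ ($h = 8 + \frac{345}{2} = \frac{361}{2} \approx 180.5$)
$b{\left(v,T \right)} = -224$
$H{\left(Q \right)} = -6 + \frac{361}{2 Q}$
$\left(-46234 - 345149\right) \left(H{\left(353 \right)} + b{\left(292,-89 - -92 \right)}\right) = \left(-46234 - 345149\right) \left(\left(-6 + \frac{361}{2 \cdot 353}\right) - 224\right) = - 391383 \left(\left(-6 + \frac{361}{2} \cdot \frac{1}{353}\right) - 224\right) = - 391383 \left(\left(-6 + \frac{361}{706}\right) - 224\right) = - 391383 \left(- \frac{3875}{706} - 224\right) = \left(-391383\right) \left(- \frac{162019}{706}\right) = \frac{63411482277}{706}$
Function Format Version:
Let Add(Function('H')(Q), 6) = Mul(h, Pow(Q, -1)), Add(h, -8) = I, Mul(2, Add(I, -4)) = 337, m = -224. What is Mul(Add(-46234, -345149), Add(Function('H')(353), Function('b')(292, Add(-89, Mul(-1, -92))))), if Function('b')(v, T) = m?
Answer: Rational(63411482277, 706) ≈ 8.9818e+7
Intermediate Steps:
I = Rational(345, 2) (I = Add(4, Mul(Rational(1, 2), 337)) = Add(4, Rational(337, 2)) = Rational(345, 2) ≈ 172.50)
h = Rational(361, 2) (h = Add(8, Rational(345, 2)) = Rational(361, 2) ≈ 180.50)
Function('b')(v, T) = -224
Function('H')(Q) = Add(-6, Mul(Rational(361, 2), Pow(Q, -1)))
Mul(Add(-46234, -345149), Add(Function('H')(353), Function('b')(292, Add(-89, Mul(-1, -92))))) = Mul(Add(-46234, -345149), Add(Add(-6, Mul(Rational(361, 2), Pow(353, -1))), -224)) = Mul(-391383, Add(Add(-6, Mul(Rational(361, 2), Rational(1, 353))), -224)) = Mul(-391383, Add(Add(-6, Rational(361, 706)), -224)) = Mul(-391383, Add(Rational(-3875, 706), -224)) = Mul(-391383, Rational(-162019, 706)) = Rational(63411482277, 706)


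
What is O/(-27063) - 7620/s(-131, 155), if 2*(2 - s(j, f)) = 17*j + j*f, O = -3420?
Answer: -1552625/2823573 ≈ -0.54988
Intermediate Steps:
s(j, f) = 2 - 17*j/2 - f*j/2 (s(j, f) = 2 - (17*j + j*f)/2 = 2 - (17*j + f*j)/2 = 2 + (-17*j/2 - f*j/2) = 2 - 17*j/2 - f*j/2)
O/(-27063) - 7620/s(-131, 155) = -3420/(-27063) - 7620/(2 - 17/2*(-131) - ½*155*(-131)) = -3420*(-1/27063) - 7620/(2 + 2227/2 + 20305/2) = 380/3007 - 7620/11268 = 380/3007 - 7620*1/11268 = 380/3007 - 635/939 = -1552625/2823573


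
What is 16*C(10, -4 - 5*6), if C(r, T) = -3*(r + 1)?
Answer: -528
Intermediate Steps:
C(r, T) = -3 - 3*r (C(r, T) = -3*(1 + r) = -3 - 3*r)
16*C(10, -4 - 5*6) = 16*(-3 - 3*10) = 16*(-3 - 30) = 16*(-33) = -528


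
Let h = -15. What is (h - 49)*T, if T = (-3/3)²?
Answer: -64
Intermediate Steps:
T = 1 (T = (-3*⅓)² = (-1)² = 1)
(h - 49)*T = (-15 - 49)*1 = -64*1 = -64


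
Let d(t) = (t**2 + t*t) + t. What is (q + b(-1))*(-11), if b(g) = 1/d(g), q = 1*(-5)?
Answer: 44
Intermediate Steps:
d(t) = t + 2*t**2 (d(t) = (t**2 + t**2) + t = 2*t**2 + t = t + 2*t**2)
q = -5
b(g) = 1/(g*(1 + 2*g))
(q + b(-1))*(-11) = (-5 + 1/((-1)*(1 + 2*(-1))))*(-11) = (-5 - 1/(1 - 2))*(-11) = (-5 - 1/(-1))*(-11) = (-5 - 1*(-1))*(-11) = (-5 + 1)*(-11) = -4*(-11) = 44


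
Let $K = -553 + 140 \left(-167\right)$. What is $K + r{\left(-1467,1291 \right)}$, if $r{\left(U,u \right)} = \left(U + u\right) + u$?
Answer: $-22818$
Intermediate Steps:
$r{\left(U,u \right)} = U + 2 u$
$K = -23933$ ($K = -553 - 23380 = -23933$)
$K + r{\left(-1467,1291 \right)} = -23933 + \left(-1467 + 2 \cdot 1291\right) = -23933 + \left(-1467 + 2582\right) = -23933 + 1115 = -22818$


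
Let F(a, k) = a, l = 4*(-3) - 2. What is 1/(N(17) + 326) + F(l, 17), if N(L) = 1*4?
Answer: -4619/330 ≈ -13.997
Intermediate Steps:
l = -14 (l = -12 - 2 = -14)
N(L) = 4
1/(N(17) + 326) + F(l, 17) = 1/(4 + 326) - 14 = 1/330 - 14 = -4619/330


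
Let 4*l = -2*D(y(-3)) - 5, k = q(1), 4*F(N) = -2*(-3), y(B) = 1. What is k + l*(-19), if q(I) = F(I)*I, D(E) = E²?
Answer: 139/4 ≈ 34.750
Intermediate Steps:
F(N) = 3/2 (F(N) = (-2*(-3))/4 = (¼)*6 = 3/2)
q(I) = 3*I/2
k = 3/2 (k = (3/2)*1 = 3/2 ≈ 1.5000)
l = -7/4 (l = (-2*1² - 5)/4 = (-2*1 - 5)/4 = (-2 - 5)/4 = (¼)*(-7) = -7/4 ≈ -1.7500)
k + l*(-19) = 3/2 - 7/4*(-19) = 3/2 + 133/4 = 139/4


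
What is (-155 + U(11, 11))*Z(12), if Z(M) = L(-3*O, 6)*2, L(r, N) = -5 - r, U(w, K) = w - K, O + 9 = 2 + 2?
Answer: 6200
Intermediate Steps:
O = -5 (O = -9 + (2 + 2) = -9 + 4 = -5)
Z(M) = -40 (Z(M) = (-5 - (-3)*(-5))*2 = (-5 - 1*15)*2 = (-5 - 15)*2 = -20*2 = -40)
(-155 + U(11, 11))*Z(12) = (-155 + (11 - 1*11))*(-40) = (-155 + (11 - 11))*(-40) = (-155 + 0)*(-40) = -155*(-40) = 6200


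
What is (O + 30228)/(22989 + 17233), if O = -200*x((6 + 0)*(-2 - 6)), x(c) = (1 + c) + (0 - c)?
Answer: 15014/20111 ≈ 0.74656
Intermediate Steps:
x(c) = 1 (x(c) = (1 + c) - c = 1)
O = -200 (O = -200*1 = -200)
(O + 30228)/(22989 + 17233) = (-200 + 30228)/(22989 + 17233) = 30028/40222 = 30028*(1/40222) = 15014/20111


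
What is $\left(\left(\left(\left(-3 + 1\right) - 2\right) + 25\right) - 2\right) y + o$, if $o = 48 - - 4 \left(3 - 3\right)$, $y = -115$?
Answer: $-2137$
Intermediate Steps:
$o = 48$ ($o = 48 - \left(-4\right) 0 = 48 - 0 = 48 + 0 = 48$)
$\left(\left(\left(\left(-3 + 1\right) - 2\right) + 25\right) - 2\right) y + o = \left(\left(\left(\left(-3 + 1\right) - 2\right) + 25\right) - 2\right) \left(-115\right) + 48 = \left(\left(\left(-2 - 2\right) + 25\right) - 2\right) \left(-115\right) + 48 = \left(\left(-4 + 25\right) - 2\right) \left(-115\right) + 48 = \left(21 - 2\right) \left(-115\right) + 48 = 19 \left(-115\right) + 48 = -2185 + 48 = -2137$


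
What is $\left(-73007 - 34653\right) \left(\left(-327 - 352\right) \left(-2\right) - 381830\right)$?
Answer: $40961615520$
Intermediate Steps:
$\left(-73007 - 34653\right) \left(\left(-327 - 352\right) \left(-2\right) - 381830\right) = \left(-73007 + \left(-48562 + 13909\right)\right) \left(\left(-679\right) \left(-2\right) - 381830\right) = \left(-73007 - 34653\right) \left(1358 - 381830\right) = \left(-107660\right) \left(-380472\right) = 40961615520$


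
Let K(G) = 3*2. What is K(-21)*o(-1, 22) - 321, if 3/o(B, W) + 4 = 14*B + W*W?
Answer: -74784/233 ≈ -320.96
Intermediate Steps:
o(B, W) = 3/(-4 + W² + 14*B) (o(B, W) = 3/(-4 + (14*B + W*W)) = 3/(-4 + (14*B + W²)) = 3/(-4 + (W² + 14*B)) = 3/(-4 + W² + 14*B))
K(G) = 6
K(-21)*o(-1, 22) - 321 = 6*(3/(-4 + 22² + 14*(-1))) - 321 = 6*(3/(-4 + 484 - 14)) - 321 = 6*(3/466) - 321 = 9/233 - 321 = -74784/233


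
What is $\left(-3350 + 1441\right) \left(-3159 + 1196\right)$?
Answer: $3747367$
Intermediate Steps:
$\left(-3350 + 1441\right) \left(-3159 + 1196\right) = \left(-1909\right) \left(-1963\right) = 3747367$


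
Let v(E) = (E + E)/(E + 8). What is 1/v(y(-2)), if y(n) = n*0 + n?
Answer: -3/2 ≈ -1.5000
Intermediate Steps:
y(n) = n (y(n) = 0 + n = n)
v(E) = 2*E/(8 + E) (v(E) = (2*E)/(8 + E) = 2*E/(8 + E))
1/v(y(-2)) = 1/(2*(-2)/(8 - 2)) = 1/(2*(-2)/6) = 1/(2*(-2)*(1/6)) = 1/(-2/3) = -3/2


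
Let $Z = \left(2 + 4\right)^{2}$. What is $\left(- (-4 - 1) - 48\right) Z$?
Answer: $-1548$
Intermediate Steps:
$Z = 36$ ($Z = 6^{2} = 36$)
$\left(- (-4 - 1) - 48\right) Z = \left(- (-4 - 1) - 48\right) 36 = \left(\left(-1\right) \left(-5\right) - 48\right) 36 = \left(5 - 48\right) 36 = \left(-43\right) 36 = -1548$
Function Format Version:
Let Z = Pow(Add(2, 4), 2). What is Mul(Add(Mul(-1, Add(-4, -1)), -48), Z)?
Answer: -1548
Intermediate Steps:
Z = 36 (Z = Pow(6, 2) = 36)
Mul(Add(Mul(-1, Add(-4, -1)), -48), Z) = Mul(Add(Mul(-1, Add(-4, -1)), -48), 36) = Mul(Add(Mul(-1, -5), -48), 36) = Mul(Add(5, -48), 36) = Mul(-43, 36) = -1548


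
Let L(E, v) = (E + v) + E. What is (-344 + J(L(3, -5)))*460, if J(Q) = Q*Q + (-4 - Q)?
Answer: -160080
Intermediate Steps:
L(E, v) = v + 2*E
J(Q) = -4 + Q**2 - Q (J(Q) = Q**2 + (-4 - Q) = -4 + Q**2 - Q)
(-344 + J(L(3, -5)))*460 = (-344 + (-4 + (-5 + 2*3)**2 - (-5 + 2*3)))*460 = (-344 + (-4 + (-5 + 6)**2 - (-5 + 6)))*460 = (-344 + (-4 + 1**2 - 1*1))*460 = (-344 + (-4 + 1 - 1))*460 = (-344 - 4)*460 = -348*460 = -160080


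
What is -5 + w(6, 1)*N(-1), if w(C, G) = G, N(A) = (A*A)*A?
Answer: -6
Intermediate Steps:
N(A) = A**3 (N(A) = A**2*A = A**3)
-5 + w(6, 1)*N(-1) = -5 + 1*(-1)**3 = -5 + 1*(-1) = -5 - 1 = -6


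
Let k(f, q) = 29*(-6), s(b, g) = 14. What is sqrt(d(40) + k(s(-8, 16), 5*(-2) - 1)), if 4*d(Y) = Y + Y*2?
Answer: 12*I ≈ 12.0*I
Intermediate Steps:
d(Y) = 3*Y/4 (d(Y) = (Y + Y*2)/4 = (Y + 2*Y)/4 = (3*Y)/4 = 3*Y/4)
k(f, q) = -174
sqrt(d(40) + k(s(-8, 16), 5*(-2) - 1)) = sqrt((3/4)*40 - 174) = sqrt(30 - 174) = sqrt(-144) = 12*I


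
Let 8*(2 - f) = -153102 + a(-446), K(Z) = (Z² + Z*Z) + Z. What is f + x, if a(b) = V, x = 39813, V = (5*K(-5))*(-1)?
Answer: 471847/8 ≈ 58981.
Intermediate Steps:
K(Z) = Z + 2*Z² (K(Z) = (Z² + Z²) + Z = 2*Z² + Z = Z + 2*Z²)
V = -225 (V = (5*(-5*(1 + 2*(-5))))*(-1) = (5*(-5*(1 - 10)))*(-1) = (5*(-5*(-9)))*(-1) = (5*45)*(-1) = 225*(-1) = -225)
a(b) = -225
f = 153343/8 (f = 2 - (-153102 - 225)/8 = 2 - ⅛*(-153327) = 2 + 153327/8 = 153343/8 ≈ 19168.)
f + x = 153343/8 + 39813 = 471847/8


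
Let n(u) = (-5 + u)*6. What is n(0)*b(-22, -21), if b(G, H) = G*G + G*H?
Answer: -28380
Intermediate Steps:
b(G, H) = G**2 + G*H
n(u) = -30 + 6*u
n(0)*b(-22, -21) = (-30 + 6*0)*(-22*(-22 - 21)) = (-30 + 0)*(-22*(-43)) = -30*946 = -28380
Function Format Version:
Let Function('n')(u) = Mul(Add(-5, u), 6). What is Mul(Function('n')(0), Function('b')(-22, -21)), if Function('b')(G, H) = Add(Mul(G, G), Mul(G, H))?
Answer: -28380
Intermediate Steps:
Function('b')(G, H) = Add(Pow(G, 2), Mul(G, H))
Function('n')(u) = Add(-30, Mul(6, u))
Mul(Function('n')(0), Function('b')(-22, -21)) = Mul(Add(-30, Mul(6, 0)), Mul(-22, Add(-22, -21))) = Mul(Add(-30, 0), Mul(-22, -43)) = Mul(-30, 946) = -28380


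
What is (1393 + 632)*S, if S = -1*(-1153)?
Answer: 2334825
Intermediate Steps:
S = 1153
(1393 + 632)*S = (1393 + 632)*1153 = 2025*1153 = 2334825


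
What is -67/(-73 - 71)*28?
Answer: 469/36 ≈ 13.028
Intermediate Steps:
-67/(-73 - 71)*28 = -67/(-144)*28 = -67*(-1/144)*28 = (67/144)*28 = 469/36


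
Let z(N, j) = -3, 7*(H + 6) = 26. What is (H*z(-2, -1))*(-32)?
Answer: -1536/7 ≈ -219.43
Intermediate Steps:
H = -16/7 (H = -6 + (⅐)*26 = -6 + 26/7 = -16/7 ≈ -2.2857)
(H*z(-2, -1))*(-32) = -16/7*(-3)*(-32) = (48/7)*(-32) = -1536/7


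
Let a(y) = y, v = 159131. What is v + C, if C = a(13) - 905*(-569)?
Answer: 674089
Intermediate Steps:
C = 514958 (C = 13 - 905*(-569) = 13 + 514945 = 514958)
v + C = 159131 + 514958 = 674089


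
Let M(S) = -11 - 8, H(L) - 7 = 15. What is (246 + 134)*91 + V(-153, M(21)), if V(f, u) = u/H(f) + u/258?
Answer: 49067690/1419 ≈ 34579.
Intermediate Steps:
H(L) = 22 (H(L) = 7 + 15 = 22)
M(S) = -19
V(f, u) = 70*u/1419 (V(f, u) = u/22 + u/258 = 70*u/1419)
(246 + 134)*91 + V(-153, M(21)) = (246 + 134)*91 + (70/1419)*(-19) = 380*91 - 1330/1419 = 34580 - 1330/1419 = 49067690/1419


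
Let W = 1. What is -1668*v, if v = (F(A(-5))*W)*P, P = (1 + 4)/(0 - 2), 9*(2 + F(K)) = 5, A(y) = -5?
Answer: -18070/3 ≈ -6023.3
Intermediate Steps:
F(K) = -13/9 (F(K) = -2 + (1/9)*5 = -2 + 5/9 = -13/9)
P = -5/2 (P = 5/(-2) = 5*(-1/2) = -5/2 ≈ -2.5000)
v = 65/18 (v = -13/9*1*(-5/2) = -13/9*(-5/2) = 65/18 ≈ 3.6111)
-1668*v = -1668*65/18 = -18070/3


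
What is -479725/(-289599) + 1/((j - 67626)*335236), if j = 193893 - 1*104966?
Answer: 3425650040509699/2067986504763564 ≈ 1.6565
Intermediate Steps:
j = 88927 (j = 193893 - 104966 = 88927)
-479725/(-289599) + 1/((j - 67626)*335236) = -479725/(-289599) + 1/((88927 - 67626)*335236) = -479725*(-1/289599) + (1/335236)/21301 = 479725/289599 + (1/21301)*(1/335236) = 479725/289599 + 1/7140862036 = 3425650040509699/2067986504763564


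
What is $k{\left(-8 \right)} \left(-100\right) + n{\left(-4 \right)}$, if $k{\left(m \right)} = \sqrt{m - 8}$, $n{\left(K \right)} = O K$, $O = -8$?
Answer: $32 - 400 i \approx 32.0 - 400.0 i$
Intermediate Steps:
$n{\left(K \right)} = - 8 K$
$k{\left(m \right)} = \sqrt{-8 + m}$
$k{\left(-8 \right)} \left(-100\right) + n{\left(-4 \right)} = \sqrt{-8 - 8} \left(-100\right) - -32 = \sqrt{-16} \left(-100\right) + 32 = 4 i \left(-100\right) + 32 = - 400 i + 32 = 32 - 400 i$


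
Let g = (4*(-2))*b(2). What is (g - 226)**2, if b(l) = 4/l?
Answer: 58564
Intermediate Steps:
g = -16 (g = (4*(-2))*(4/2) = -32/2 = -8*2 = -16)
(g - 226)**2 = (-16 - 226)**2 = (-242)**2 = 58564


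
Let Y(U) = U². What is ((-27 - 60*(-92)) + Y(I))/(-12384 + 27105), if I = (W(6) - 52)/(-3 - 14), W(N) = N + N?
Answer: 227011/607767 ≈ 0.37352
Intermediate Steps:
W(N) = 2*N
I = 40/17 (I = (2*6 - 52)/(-3 - 14) = (12 - 52)/(-17) = -40*(-1/17) = 40/17 ≈ 2.3529)
((-27 - 60*(-92)) + Y(I))/(-12384 + 27105) = ((-27 - 60*(-92)) + (40/17)²)/(-12384 + 27105) = ((-27 + 5520) + 1600/289)/14721 = (5493 + 1600/289)*(1/14721) = (1589077/289)*(1/14721) = 227011/607767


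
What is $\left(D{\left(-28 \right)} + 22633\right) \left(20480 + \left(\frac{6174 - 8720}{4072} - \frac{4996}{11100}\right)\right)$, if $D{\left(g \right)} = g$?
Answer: $\frac{174365741826727}{376660} \approx 4.6293 \cdot 10^{8}$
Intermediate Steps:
$\left(D{\left(-28 \right)} + 22633\right) \left(20480 + \left(\frac{6174 - 8720}{4072} - \frac{4996}{11100}\right)\right) = \left(-28 + 22633\right) \left(20480 + \left(\frac{6174 - 8720}{4072} - \frac{4996}{11100}\right)\right) = 22605 \left(20480 + \left(\left(6174 - 8720\right) \frac{1}{4072} - \frac{1249}{2775}\right)\right) = 22605 \left(20480 - \frac{6075539}{5649900}\right) = 22605 \cdot \frac{115703876461}{5649900} = \frac{174365741826727}{376660}$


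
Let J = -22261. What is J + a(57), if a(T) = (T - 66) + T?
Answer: -22213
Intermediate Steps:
a(T) = -66 + 2*T (a(T) = (-66 + T) + T = -66 + 2*T)
J + a(57) = -22261 + (-66 + 2*57) = -22261 + (-66 + 114) = -22261 + 48 = -22213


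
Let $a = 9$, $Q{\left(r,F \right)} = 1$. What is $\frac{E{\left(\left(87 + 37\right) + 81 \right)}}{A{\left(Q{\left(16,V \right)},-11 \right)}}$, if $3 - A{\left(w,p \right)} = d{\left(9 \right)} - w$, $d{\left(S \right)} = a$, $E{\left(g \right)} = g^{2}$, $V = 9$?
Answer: $-8405$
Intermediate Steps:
$d{\left(S \right)} = 9$
$A{\left(w,p \right)} = -6 + w$ ($A{\left(w,p \right)} = 3 - \left(9 - w\right) = 3 + \left(-9 + w\right) = -6 + w$)
$\frac{E{\left(\left(87 + 37\right) + 81 \right)}}{A{\left(Q{\left(16,V \right)},-11 \right)}} = \frac{\left(\left(87 + 37\right) + 81\right)^{2}}{-6 + 1} = \frac{\left(124 + 81\right)^{2}}{-5} = 205^{2} \left(- \frac{1}{5}\right) = 42025 \left(- \frac{1}{5}\right) = -8405$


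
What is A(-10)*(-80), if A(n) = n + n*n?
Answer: -7200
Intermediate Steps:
A(n) = n + n²
A(-10)*(-80) = -10*(1 - 10)*(-80) = -10*(-9)*(-80) = 90*(-80) = -7200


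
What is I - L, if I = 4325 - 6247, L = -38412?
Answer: 36490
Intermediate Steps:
I = -1922
I - L = -1922 - 1*(-38412) = -1922 + 38412 = 36490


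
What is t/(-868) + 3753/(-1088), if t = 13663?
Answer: -4530737/236096 ≈ -19.190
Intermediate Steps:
t/(-868) + 3753/(-1088) = 13663/(-868) + 3753/(-1088) = 13663*(-1/868) + 3753*(-1/1088) = -13663/868 - 3753/1088 = -4530737/236096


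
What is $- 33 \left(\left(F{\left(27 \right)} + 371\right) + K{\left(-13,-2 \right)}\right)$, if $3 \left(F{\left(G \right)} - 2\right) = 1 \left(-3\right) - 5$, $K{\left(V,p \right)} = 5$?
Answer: $-12386$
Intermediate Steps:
$F{\left(G \right)} = - \frac{2}{3}$ ($F{\left(G \right)} = 2 + \frac{1 \left(-3\right) - 5}{3} = 2 + \frac{-3 - 5}{3} = 2 + \frac{1}{3} \left(-8\right) = 2 - \frac{8}{3} = - \frac{2}{3}$)
$- 33 \left(\left(F{\left(27 \right)} + 371\right) + K{\left(-13,-2 \right)}\right) = - 33 \left(\left(- \frac{2}{3} + 371\right) + 5\right) = - 33 \left(\frac{1111}{3} + 5\right) = \left(-33\right) \frac{1126}{3} = -12386$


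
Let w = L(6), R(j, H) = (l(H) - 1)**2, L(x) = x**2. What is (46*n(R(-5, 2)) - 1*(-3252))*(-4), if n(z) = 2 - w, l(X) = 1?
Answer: -6752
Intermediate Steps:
R(j, H) = 0 (R(j, H) = (1 - 1)**2 = 0**2 = 0)
w = 36 (w = 6**2 = 36)
n(z) = -34 (n(z) = 2 - 1*36 = 2 - 36 = -34)
(46*n(R(-5, 2)) - 1*(-3252))*(-4) = (46*(-34) - 1*(-3252))*(-4) = (-1564 + 3252)*(-4) = 1688*(-4) = -6752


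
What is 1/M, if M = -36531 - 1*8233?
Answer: -1/44764 ≈ -2.2339e-5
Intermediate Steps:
M = -44764 (M = -36531 - 8233 = -44764)
1/M = 1/(-44764) = -1/44764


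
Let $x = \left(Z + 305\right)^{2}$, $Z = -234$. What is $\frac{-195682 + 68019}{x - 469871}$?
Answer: $\frac{127663}{464830} \approx 0.27464$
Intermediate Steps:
$x = 5041$ ($x = \left(-234 + 305\right)^{2} = 71^{2} = 5041$)
$\frac{-195682 + 68019}{x - 469871} = \frac{-195682 + 68019}{5041 - 469871} = - \frac{127663}{-464830} = \left(-127663\right) \left(- \frac{1}{464830}\right) = \frac{127663}{464830}$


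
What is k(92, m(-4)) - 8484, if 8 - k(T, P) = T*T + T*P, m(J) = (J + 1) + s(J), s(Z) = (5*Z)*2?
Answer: -12984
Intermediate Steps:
s(Z) = 10*Z
m(J) = 1 + 11*J (m(J) = (J + 1) + 10*J = (1 + J) + 10*J = 1 + 11*J)
k(T, P) = 8 - T**2 - P*T (k(T, P) = 8 - (T*T + T*P) = 8 - (T**2 + P*T) = 8 + (-T**2 - P*T) = 8 - T**2 - P*T)
k(92, m(-4)) - 8484 = (8 - 1*92**2 - 1*(1 + 11*(-4))*92) - 8484 = (8 - 1*8464 - 1*(1 - 44)*92) - 8484 = (8 - 8464 - 1*(-43)*92) - 8484 = (8 - 8464 + 3956) - 8484 = -4500 - 8484 = -12984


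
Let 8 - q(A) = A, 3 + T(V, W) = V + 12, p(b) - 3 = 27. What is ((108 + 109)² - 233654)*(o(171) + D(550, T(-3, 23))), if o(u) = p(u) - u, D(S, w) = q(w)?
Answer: 25932535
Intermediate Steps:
p(b) = 30 (p(b) = 3 + 27 = 30)
T(V, W) = 9 + V (T(V, W) = -3 + (V + 12) = -3 + (12 + V) = 9 + V)
q(A) = 8 - A
D(S, w) = 8 - w
o(u) = 30 - u
((108 + 109)² - 233654)*(o(171) + D(550, T(-3, 23))) = ((108 + 109)² - 233654)*((30 - 1*171) + (8 - (9 - 3))) = (217² - 233654)*((30 - 171) + (8 - 1*6)) = (47089 - 233654)*(-141 + (8 - 6)) = -186565*(-141 + 2) = -186565*(-139) = 25932535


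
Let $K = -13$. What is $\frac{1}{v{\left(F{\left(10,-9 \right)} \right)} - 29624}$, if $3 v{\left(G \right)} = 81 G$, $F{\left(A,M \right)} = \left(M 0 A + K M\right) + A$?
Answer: $- \frac{1}{26195} \approx -3.8175 \cdot 10^{-5}$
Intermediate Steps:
$F{\left(A,M \right)} = A - 13 M$ ($F{\left(A,M \right)} = \left(M 0 A - 13 M\right) + A = \left(0 A - 13 M\right) + A = \left(0 - 13 M\right) + A = - 13 M + A = A - 13 M$)
$v{\left(G \right)} = 27 G$ ($v{\left(G \right)} = \frac{81 G}{3} = 27 G$)
$\frac{1}{v{\left(F{\left(10,-9 \right)} \right)} - 29624} = \frac{1}{27 \left(10 - -117\right) - 29624} = \frac{1}{27 \left(10 + 117\right) - 29624} = \frac{1}{27 \cdot 127 - 29624} = \frac{1}{3429 - 29624} = \frac{1}{-26195} = - \frac{1}{26195}$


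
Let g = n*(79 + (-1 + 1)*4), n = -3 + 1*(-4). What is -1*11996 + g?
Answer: -12549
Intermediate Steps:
n = -7 (n = -3 - 4 = -7)
g = -553 (g = -7*(79 + (-1 + 1)*4) = -7*(79 + 0*4) = -7*(79 + 0) = -7*79 = -553)
-1*11996 + g = -1*11996 - 553 = -11996 - 553 = -12549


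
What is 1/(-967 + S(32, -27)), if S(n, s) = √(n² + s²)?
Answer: -967/933336 - √1753/933336 ≈ -0.0010809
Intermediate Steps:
1/(-967 + S(32, -27)) = 1/(-967 + √(32² + (-27)²)) = 1/(-967 + √(1024 + 729)) = 1/(-967 + √1753)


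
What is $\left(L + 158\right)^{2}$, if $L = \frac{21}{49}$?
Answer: $\frac{1229881}{49} \approx 25100.0$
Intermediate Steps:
$L = \frac{3}{7}$ ($L = 21 \cdot \frac{1}{49} = \frac{3}{7} \approx 0.42857$)
$\left(L + 158\right)^{2} = \left(\frac{3}{7} + 158\right)^{2} = \left(\frac{1109}{7}\right)^{2} = \frac{1229881}{49}$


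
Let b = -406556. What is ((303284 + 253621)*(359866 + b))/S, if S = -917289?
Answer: 8667298150/305763 ≈ 28346.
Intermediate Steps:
((303284 + 253621)*(359866 + b))/S = ((303284 + 253621)*(359866 - 406556))/(-917289) = (556905*(-46690))*(-1/917289) = -26001894450*(-1/917289) = 8667298150/305763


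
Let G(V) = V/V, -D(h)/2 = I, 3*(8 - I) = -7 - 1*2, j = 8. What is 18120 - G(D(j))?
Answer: 18119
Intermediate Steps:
I = 11 (I = 8 - (-7 - 1*2)/3 = 8 - (-7 - 2)/3 = 8 - 1/3*(-9) = 8 + 3 = 11)
D(h) = -22 (D(h) = -2*11 = -22)
G(V) = 1
18120 - G(D(j)) = 18120 - 1*1 = 18120 - 1 = 18119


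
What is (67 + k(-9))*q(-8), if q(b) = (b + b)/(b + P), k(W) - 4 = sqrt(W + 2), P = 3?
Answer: 1136/5 + 16*I*sqrt(7)/5 ≈ 227.2 + 8.4664*I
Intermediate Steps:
k(W) = 4 + sqrt(2 + W) (k(W) = 4 + sqrt(W + 2) = 4 + sqrt(2 + W))
q(b) = 2*b/(3 + b) (q(b) = (b + b)/(b + 3) = (2*b)/(3 + b) = 2*b/(3 + b))
(67 + k(-9))*q(-8) = (67 + (4 + sqrt(2 - 9)))*(2*(-8)/(3 - 8)) = (67 + (4 + sqrt(-7)))*(2*(-8)/(-5)) = (67 + (4 + I*sqrt(7)))*(2*(-8)*(-1/5)) = (71 + I*sqrt(7))*(16/5) = 1136/5 + 16*I*sqrt(7)/5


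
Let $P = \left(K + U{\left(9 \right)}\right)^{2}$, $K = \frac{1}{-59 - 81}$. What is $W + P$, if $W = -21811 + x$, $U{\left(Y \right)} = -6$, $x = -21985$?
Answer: $- \frac{857694319}{19600} \approx -43760.0$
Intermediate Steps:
$K = - \frac{1}{140}$ ($K = \frac{1}{-140} = - \frac{1}{140} \approx -0.0071429$)
$W = -43796$ ($W = -21811 - 21985 = -43796$)
$P = \frac{707281}{19600}$ ($P = \left(- \frac{1}{140} - 6\right)^{2} = \left(- \frac{841}{140}\right)^{2} = \frac{707281}{19600} \approx 36.086$)
$W + P = -43796 + \frac{707281}{19600} = - \frac{857694319}{19600}$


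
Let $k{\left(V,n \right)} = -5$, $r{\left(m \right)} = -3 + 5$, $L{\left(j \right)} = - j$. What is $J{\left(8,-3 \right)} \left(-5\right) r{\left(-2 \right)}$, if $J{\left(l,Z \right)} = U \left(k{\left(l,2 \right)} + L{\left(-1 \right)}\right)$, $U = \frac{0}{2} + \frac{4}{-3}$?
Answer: $- \frac{160}{3} \approx -53.333$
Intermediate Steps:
$r{\left(m \right)} = 2$
$U = - \frac{4}{3}$ ($U = 0 \cdot \frac{1}{2} + 4 \left(- \frac{1}{3}\right) = 0 - \frac{4}{3} = - \frac{4}{3} \approx -1.3333$)
$J{\left(l,Z \right)} = \frac{16}{3}$ ($J{\left(l,Z \right)} = - \frac{4 \left(-5 - -1\right)}{3} = - \frac{4 \left(-5 + 1\right)}{3} = \left(- \frac{4}{3}\right) \left(-4\right) = \frac{16}{3}$)
$J{\left(8,-3 \right)} \left(-5\right) r{\left(-2 \right)} = \frac{16}{3} \left(-5\right) 2 = \left(- \frac{80}{3}\right) 2 = - \frac{160}{3}$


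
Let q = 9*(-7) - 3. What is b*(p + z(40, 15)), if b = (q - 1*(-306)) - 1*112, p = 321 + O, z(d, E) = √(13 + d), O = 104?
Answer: 54400 + 128*√53 ≈ 55332.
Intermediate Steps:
q = -66 (q = -63 - 3 = -66)
p = 425 (p = 321 + 104 = 425)
b = 128 (b = (-66 - 1*(-306)) - 1*112 = (-66 + 306) - 112 = 240 - 112 = 128)
b*(p + z(40, 15)) = 128*(425 + √(13 + 40)) = 128*(425 + √53) = 54400 + 128*√53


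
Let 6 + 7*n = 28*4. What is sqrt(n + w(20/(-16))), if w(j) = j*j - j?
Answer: sqrt(14077)/28 ≈ 4.2374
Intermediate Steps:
w(j) = j**2 - j
n = 106/7 (n = -6/7 + (28*4)/7 = -6/7 + (1/7)*112 = -6/7 + 16 = 106/7 ≈ 15.143)
sqrt(n + w(20/(-16))) = sqrt(106/7 + (20/(-16))*(-1 + 20/(-16))) = sqrt(106/7 + (20*(-1/16))*(-1 + 20*(-1/16))) = sqrt(106/7 - 5*(-1 - 5/4)/4) = sqrt(106/7 - 5/4*(-9/4)) = sqrt(106/7 + 45/16) = sqrt(2011/112) = sqrt(14077)/28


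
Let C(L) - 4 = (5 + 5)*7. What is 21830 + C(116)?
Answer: 21904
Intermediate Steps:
C(L) = 74 (C(L) = 4 + (5 + 5)*7 = 4 + 10*7 = 4 + 70 = 74)
21830 + C(116) = 21830 + 74 = 21904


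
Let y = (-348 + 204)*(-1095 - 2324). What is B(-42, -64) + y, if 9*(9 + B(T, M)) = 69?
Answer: 1477004/3 ≈ 4.9233e+5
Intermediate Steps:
B(T, M) = -4/3 (B(T, M) = -9 + (⅑)*69 = -9 + 23/3 = -4/3)
y = 492336 (y = -144*(-3419) = 492336)
B(-42, -64) + y = -4/3 + 492336 = 1477004/3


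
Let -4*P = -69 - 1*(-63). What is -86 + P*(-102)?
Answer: -239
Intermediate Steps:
P = 3/2 (P = -(-69 - 1*(-63))/4 = -(-69 + 63)/4 = -¼*(-6) = 3/2 ≈ 1.5000)
-86 + P*(-102) = -86 + (3/2)*(-102) = -86 - 153 = -239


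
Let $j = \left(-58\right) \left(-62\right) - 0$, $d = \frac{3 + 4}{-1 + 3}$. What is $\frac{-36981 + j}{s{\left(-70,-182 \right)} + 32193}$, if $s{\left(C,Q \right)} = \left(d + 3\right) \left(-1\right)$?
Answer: $- \frac{66770}{64373} \approx -1.0372$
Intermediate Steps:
$d = \frac{7}{2} \approx 3.5$
$j = 3596$ ($j = 3596 + \left(-22 + 22\right) = 3596 + 0 = 3596$)
$s{\left(C,Q \right)} = - \frac{13}{2}$ ($s{\left(C,Q \right)} = \left(\frac{7}{2} + 3\right) \left(-1\right) = \frac{13}{2} \left(-1\right) = - \frac{13}{2}$)
$\frac{-36981 + j}{s{\left(-70,-182 \right)} + 32193} = \frac{-36981 + 3596}{- \frac{13}{2} + 32193} = - \frac{33385}{\frac{64373}{2}} = \left(-33385\right) \frac{2}{64373} = - \frac{66770}{64373}$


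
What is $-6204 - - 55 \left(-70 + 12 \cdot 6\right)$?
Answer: $-6094$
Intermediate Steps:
$-6204 - - 55 \left(-70 + 12 \cdot 6\right) = -6204 - - 55 \left(-70 + 72\right) = -6204 - \left(-55\right) 2 = -6204 - -110 = -6204 + 110 = -6094$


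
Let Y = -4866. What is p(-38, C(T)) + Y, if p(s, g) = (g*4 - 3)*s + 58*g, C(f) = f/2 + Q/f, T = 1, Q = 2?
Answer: -4987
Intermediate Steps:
C(f) = f/2 + 2/f
p(s, g) = 58*g + s*(-3 + 4*g) (p(s, g) = (4*g - 3)*s + 58*g = (-3 + 4*g)*s + 58*g = s*(-3 + 4*g) + 58*g = 58*g + s*(-3 + 4*g))
p(-38, C(T)) + Y = (-3*(-38) + 58*((½)*1 + 2/1) + 4*((½)*1 + 2/1)*(-38)) - 4866 = (114 + 58*(½ + 2*1) + 4*(½ + 2*1)*(-38)) - 4866 = (114 + 58*(½ + 2) + 4*(½ + 2)*(-38)) - 4866 = (114 + 58*(5/2) + 4*(5/2)*(-38)) - 4866 = (114 + 145 - 380) - 4866 = -121 - 4866 = -4987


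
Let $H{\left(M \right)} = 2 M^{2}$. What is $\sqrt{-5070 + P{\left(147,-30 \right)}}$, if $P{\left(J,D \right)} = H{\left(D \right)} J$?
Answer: $\sqrt{259530} \approx 509.44$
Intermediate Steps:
$P{\left(J,D \right)} = 2 J D^{2}$ ($P{\left(J,D \right)} = 2 D^{2} J = 2 J D^{2}$)
$\sqrt{-5070 + P{\left(147,-30 \right)}} = \sqrt{-5070 + 2 \cdot 147 \left(-30\right)^{2}} = \sqrt{-5070 + 2 \cdot 147 \cdot 900} = \sqrt{-5070 + 264600} = \sqrt{259530}$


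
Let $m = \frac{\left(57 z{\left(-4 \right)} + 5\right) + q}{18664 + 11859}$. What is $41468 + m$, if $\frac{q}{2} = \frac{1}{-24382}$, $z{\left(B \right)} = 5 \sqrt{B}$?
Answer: $\frac{15430487231878}{372105893} + \frac{570 i}{30523} \approx 41468.0 + 0.018674 i$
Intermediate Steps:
$q = - \frac{1}{12191}$ ($q = \frac{2}{-24382} = 2 \left(- \frac{1}{24382}\right) = - \frac{1}{12191} \approx -8.2028 \cdot 10^{-5}$)
$m = \frac{60954}{372105893} + \frac{570 i}{30523}$ ($m = \frac{\left(57 \cdot 5 \sqrt{-4} + 5\right) - \frac{1}{12191}}{18664 + 11859} = \frac{\left(57 \cdot 5 \cdot 2 i + 5\right) - \frac{1}{12191}}{30523} = \left(\left(57 \cdot 10 i + 5\right) - \frac{1}{12191}\right) \frac{1}{30523} = \left(\left(570 i + 5\right) - \frac{1}{12191}\right) \frac{1}{30523} = \left(\left(5 + 570 i\right) - \frac{1}{12191}\right) \frac{1}{30523} = \left(\frac{60954}{12191} + 570 i\right) \frac{1}{30523} = \frac{60954}{372105893} + \frac{570 i}{30523} \approx 0.00016381 + 0.018674 i$)
$41468 + m = 41468 + \left(\frac{60954}{372105893} + \frac{570 i}{30523}\right) = \frac{15430487231878}{372105893} + \frac{570 i}{30523}$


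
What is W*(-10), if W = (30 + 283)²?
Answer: -979690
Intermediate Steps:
W = 97969 (W = 313² = 97969)
W*(-10) = 97969*(-10) = -979690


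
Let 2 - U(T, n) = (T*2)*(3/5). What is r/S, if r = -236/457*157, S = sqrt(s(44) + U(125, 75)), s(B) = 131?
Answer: 37052*I*sqrt(17)/7769 ≈ 19.664*I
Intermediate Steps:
U(T, n) = 2 - 6*T/5 (U(T, n) = 2 - T*2*3/5 = 2 - 2*T*3*(1/5) = 2 - 2*T*3/5 = 2 - 6*T/5)
S = I*sqrt(17) (S = sqrt(131 + (2 - 6/5*125)) = sqrt(131 + (2 - 150)) = sqrt(131 - 148) = sqrt(-17) = I*sqrt(17) ≈ 4.1231*I)
r = -37052/457 (r = -236*1/457*157 = -236/457*157 = -37052/457 ≈ -81.077)
r/S = -37052*(-I*sqrt(17)/17)/457 = -(-37052)*I*sqrt(17)/7769 = 37052*I*sqrt(17)/7769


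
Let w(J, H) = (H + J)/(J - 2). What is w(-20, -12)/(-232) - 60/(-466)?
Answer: 9104/74327 ≈ 0.12249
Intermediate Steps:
w(J, H) = (H + J)/(-2 + J)
w(-20, -12)/(-232) - 60/(-466) = ((-12 - 20)/(-2 - 20))/(-232) - 60/(-466) = (-32/(-22))*(-1/232) - 60*(-1/466) = -1/22*(-32)*(-1/232) + 30/233 = (16/11)*(-1/232) + 30/233 = -2/319 + 30/233 = 9104/74327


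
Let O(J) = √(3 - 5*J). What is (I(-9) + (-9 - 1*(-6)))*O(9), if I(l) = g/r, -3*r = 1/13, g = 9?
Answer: -354*I*√42 ≈ -2294.2*I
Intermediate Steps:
r = -1/39 (r = -⅓/13 = -⅓*1/13 = -1/39 ≈ -0.025641)
I(l) = -351 (I(l) = 9/(-1/39) = 9*(-39) = -351)
(I(-9) + (-9 - 1*(-6)))*O(9) = (-351 + (-9 - 1*(-6)))*√(3 - 5*9) = (-351 + (-9 + 6))*√(3 - 45) = (-351 - 3)*√(-42) = -354*I*√42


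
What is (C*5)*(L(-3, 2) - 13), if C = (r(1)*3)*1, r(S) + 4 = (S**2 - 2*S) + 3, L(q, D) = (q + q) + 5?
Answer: 420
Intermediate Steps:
L(q, D) = 5 + 2*q (L(q, D) = 2*q + 5 = 5 + 2*q)
r(S) = -1 + S**2 - 2*S (r(S) = -4 + ((S**2 - 2*S) + 3) = -4 + (3 + S**2 - 2*S) = -1 + S**2 - 2*S)
C = -6 (C = ((-1 + 1**2 - 2*1)*3)*1 = ((-1 + 1 - 2)*3)*1 = -2*3*1 = -6*1 = -6)
(C*5)*(L(-3, 2) - 13) = (-6*5)*((5 + 2*(-3)) - 13) = -30*((5 - 6) - 13) = -30*(-1 - 13) = -30*(-14) = 420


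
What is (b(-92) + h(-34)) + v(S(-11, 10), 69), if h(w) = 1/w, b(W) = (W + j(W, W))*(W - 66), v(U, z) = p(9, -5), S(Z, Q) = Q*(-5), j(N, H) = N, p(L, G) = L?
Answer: 988753/34 ≈ 29081.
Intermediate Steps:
S(Z, Q) = -5*Q
v(U, z) = 9
b(W) = 2*W*(-66 + W) (b(W) = (W + W)*(W - 66) = (2*W)*(-66 + W) = 2*W*(-66 + W))
(b(-92) + h(-34)) + v(S(-11, 10), 69) = (2*(-92)*(-66 - 92) + 1/(-34)) + 9 = (2*(-92)*(-158) - 1/34) + 9 = (29072 - 1/34) + 9 = 988447/34 + 9 = 988753/34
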